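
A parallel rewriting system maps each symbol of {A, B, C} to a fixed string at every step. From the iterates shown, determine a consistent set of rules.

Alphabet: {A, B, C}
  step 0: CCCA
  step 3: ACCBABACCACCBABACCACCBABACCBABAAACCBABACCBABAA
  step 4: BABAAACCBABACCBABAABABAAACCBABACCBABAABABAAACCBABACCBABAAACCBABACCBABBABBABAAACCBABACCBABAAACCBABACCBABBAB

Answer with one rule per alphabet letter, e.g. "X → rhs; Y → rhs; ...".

A->BAB, B->ACC, C->A

  step 3 ⇒ step 4: ACCBABACCACCBABACCACCBABACCBABAAACCBABACCBABAA ⇒ BAB·A·A·ACC·BAB·ACC·BAB·A·A·BAB·A·A·ACC·BAB·ACC·BAB·A·A·BAB·A·A·ACC·BAB·ACC·BAB·A·A·ACC·BAB·ACC·BAB·BAB·BAB·A·A·ACC·BAB·ACC·BAB·A·A·ACC·BAB·ACC·BAB·BAB
    A ↦ BAB
    B ↦ ACC
    C ↦ A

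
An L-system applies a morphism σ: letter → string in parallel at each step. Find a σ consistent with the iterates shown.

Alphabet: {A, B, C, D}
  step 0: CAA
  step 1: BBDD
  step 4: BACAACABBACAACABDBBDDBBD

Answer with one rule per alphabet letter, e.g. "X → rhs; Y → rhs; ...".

  step 0 ⇒ step 1: CAA ⇒ BB·D·D
    A ↦ D
    C ↦ BB
    B ↦ ACA  (constrained at step 1)
    D ↦ B  (constrained at step 1)

A->D, B->ACA, C->BB, D->B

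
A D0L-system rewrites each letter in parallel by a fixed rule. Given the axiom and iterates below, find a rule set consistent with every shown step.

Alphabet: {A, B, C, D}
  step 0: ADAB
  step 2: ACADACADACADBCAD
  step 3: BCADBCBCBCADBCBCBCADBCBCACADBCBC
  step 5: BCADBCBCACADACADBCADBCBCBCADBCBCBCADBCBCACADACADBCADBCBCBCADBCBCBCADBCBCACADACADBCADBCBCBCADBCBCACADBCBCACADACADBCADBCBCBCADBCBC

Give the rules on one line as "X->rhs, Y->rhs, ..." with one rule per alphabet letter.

A->BC, B->AC, C->AD, D->BC

  step 2 ⇒ step 3: ACADACADACADBCAD ⇒ BC·AD·BC·BC·BC·AD·BC·BC·BC·AD·BC·BC·AC·AD·BC·BC
    A ↦ BC
    B ↦ AC
    C ↦ AD
    D ↦ BC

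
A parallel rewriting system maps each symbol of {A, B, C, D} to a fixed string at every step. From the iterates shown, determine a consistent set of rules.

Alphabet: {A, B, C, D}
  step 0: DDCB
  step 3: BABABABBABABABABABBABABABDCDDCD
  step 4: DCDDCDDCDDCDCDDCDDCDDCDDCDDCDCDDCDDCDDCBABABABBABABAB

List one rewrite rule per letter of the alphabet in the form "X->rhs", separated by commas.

A->D, B->DC, C->A, D->BAB

  step 3 ⇒ step 4: BABABABBABABABABABBABABABDCDDCD ⇒ DC·D·DC·D·DC·D·DC·DC·D·DC·D·DC·D·DC·D·DC·D·DC·DC·D·DC·D·DC·D·DC·BAB·A·BAB·BAB·A·BAB
    A ↦ D
    B ↦ DC
    C ↦ A
    D ↦ BAB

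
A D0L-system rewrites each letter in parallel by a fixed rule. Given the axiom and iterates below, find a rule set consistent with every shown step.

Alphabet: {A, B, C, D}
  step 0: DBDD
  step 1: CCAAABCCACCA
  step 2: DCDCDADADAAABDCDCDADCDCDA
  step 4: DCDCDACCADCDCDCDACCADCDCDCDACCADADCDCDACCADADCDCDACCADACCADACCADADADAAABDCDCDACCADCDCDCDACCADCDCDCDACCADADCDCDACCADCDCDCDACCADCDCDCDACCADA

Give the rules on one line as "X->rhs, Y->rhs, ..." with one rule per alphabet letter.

  step 1 ⇒ step 2: CCAAABCCACCA ⇒ DC·DC·DA·DA·DA·AAB·DC·DC·DA·DC·DC·DA
    A ↦ DA
    B ↦ AAB
    C ↦ DC
  step 0 ⇒ step 1: DBDD ⇒ CCA·AAB·CCA·CCA
    D ↦ CCA

A->DA, B->AAB, C->DC, D->CCA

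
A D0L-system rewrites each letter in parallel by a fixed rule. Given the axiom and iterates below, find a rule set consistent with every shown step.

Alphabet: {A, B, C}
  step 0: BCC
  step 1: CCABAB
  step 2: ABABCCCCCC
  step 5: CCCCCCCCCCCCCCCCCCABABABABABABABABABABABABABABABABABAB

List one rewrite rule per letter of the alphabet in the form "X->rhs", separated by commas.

A->C, B->CC, C->AB

  step 1 ⇒ step 2: CCABAB ⇒ AB·AB·C·CC·C·CC
    A ↦ C
    B ↦ CC
    C ↦ AB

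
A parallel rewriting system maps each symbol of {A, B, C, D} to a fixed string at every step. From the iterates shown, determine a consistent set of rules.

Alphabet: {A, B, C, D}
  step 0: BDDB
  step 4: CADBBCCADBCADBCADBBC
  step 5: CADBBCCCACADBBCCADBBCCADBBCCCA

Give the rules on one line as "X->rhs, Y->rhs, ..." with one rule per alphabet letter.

  step 4 ⇒ step 5: CADBBCCADBCADBCADBBC ⇒ CA·DB·B·C·C·CA·CA·DB·B·C·CA·DB·B·C·CA·DB·B·C·C·CA
    A ↦ DB
    B ↦ C
    C ↦ CA
    D ↦ B

A->DB, B->C, C->CA, D->B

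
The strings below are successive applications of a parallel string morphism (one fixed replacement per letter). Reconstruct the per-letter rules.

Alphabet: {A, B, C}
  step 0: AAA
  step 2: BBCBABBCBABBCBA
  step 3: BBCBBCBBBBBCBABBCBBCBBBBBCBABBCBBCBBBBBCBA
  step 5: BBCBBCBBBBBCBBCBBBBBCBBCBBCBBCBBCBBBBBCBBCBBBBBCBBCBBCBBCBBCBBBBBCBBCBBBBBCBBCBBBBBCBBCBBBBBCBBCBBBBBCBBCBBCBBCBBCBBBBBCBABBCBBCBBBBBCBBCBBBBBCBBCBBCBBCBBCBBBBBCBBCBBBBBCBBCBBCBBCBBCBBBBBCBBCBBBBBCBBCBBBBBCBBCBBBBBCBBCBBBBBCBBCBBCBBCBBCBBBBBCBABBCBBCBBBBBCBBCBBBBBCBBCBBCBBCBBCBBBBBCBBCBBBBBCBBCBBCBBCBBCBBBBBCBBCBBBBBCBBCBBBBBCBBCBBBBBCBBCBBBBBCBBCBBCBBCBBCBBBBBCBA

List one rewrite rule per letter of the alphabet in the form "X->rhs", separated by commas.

  step 2 ⇒ step 3: BBCBABBCBABBCBA ⇒ BBC·BBC·BBB·BBC·BA·BBC·BBC·BBB·BBC·BA·BBC·BBC·BBB·BBC·BA
    A ↦ BA
    B ↦ BBC
    C ↦ BBB

A->BA, B->BBC, C->BBB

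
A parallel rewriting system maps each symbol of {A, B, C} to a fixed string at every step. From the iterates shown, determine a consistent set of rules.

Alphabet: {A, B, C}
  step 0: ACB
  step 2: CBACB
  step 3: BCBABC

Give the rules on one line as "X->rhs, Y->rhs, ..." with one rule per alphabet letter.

A->BA, B->C, C->B

  step 2 ⇒ step 3: CBACB ⇒ B·C·BA·B·C
    A ↦ BA
    B ↦ C
    C ↦ B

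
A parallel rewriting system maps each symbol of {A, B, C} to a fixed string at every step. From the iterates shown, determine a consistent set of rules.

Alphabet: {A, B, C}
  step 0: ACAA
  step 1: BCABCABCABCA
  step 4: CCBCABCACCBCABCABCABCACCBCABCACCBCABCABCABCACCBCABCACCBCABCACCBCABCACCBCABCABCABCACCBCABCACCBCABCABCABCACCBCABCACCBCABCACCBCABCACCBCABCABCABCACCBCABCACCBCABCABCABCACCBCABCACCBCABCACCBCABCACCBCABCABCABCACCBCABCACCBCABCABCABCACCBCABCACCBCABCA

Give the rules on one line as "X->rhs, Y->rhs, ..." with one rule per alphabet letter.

  step 0 ⇒ step 1: ACAA ⇒ BCA·BCA·BCA·BCA
    A ↦ BCA
    C ↦ BCA
    B ↦ CC  (constrained at step 1)

A->BCA, B->CC, C->BCA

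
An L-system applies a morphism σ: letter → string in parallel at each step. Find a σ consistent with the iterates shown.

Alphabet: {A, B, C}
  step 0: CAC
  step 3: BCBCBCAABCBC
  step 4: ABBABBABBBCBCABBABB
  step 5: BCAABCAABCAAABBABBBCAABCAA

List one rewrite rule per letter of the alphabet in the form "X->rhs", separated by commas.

A->BC, B->A, C->BB

  step 4 ⇒ step 5: ABBABBABBBCBCABBABB ⇒ BC·A·A·BC·A·A·BC·A·A·A·BB·A·BB·BC·A·A·BC·A·A
    A ↦ BC
    B ↦ A
    C ↦ BB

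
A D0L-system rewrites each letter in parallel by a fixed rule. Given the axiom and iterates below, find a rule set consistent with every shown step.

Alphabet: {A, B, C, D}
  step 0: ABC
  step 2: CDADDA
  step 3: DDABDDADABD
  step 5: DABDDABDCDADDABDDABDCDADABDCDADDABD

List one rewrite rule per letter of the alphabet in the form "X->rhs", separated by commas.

A->BD, B->C, C->D, D->DA

  step 2 ⇒ step 3: CDADDA ⇒ D·DA·BD·DA·DA·BD
    A ↦ BD
    C ↦ D
    D ↦ DA
    B ↦ C  (constrained at step 0)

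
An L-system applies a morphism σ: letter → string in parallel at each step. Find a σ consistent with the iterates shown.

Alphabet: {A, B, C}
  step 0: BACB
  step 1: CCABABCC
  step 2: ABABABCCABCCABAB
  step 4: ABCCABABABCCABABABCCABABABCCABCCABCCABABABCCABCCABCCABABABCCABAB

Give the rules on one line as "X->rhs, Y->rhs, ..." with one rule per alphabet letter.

  step 1 ⇒ step 2: CCABABCC ⇒ AB·AB·AB·CC·AB·CC·AB·AB
    A ↦ AB
    B ↦ CC
    C ↦ AB

A->AB, B->CC, C->AB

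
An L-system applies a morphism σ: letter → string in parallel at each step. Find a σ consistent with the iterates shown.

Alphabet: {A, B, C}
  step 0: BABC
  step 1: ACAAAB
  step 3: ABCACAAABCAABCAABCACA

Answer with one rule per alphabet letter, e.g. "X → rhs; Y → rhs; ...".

  step 0 ⇒ step 1: BABC ⇒ A·CA·A·AB
    A ↦ CA
    B ↦ A
    C ↦ AB

A->CA, B->A, C->AB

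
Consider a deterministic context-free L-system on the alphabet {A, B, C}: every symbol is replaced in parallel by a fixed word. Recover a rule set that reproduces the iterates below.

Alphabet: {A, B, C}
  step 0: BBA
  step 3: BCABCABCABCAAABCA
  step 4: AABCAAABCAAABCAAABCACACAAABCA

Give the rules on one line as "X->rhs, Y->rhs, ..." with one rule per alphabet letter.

A->CA, B->AA, C->B

  step 3 ⇒ step 4: BCABCABCABCAAABCA ⇒ AA·B·CA·AA·B·CA·AA·B·CA·AA·B·CA·CA·CA·AA·B·CA
    A ↦ CA
    B ↦ AA
    C ↦ B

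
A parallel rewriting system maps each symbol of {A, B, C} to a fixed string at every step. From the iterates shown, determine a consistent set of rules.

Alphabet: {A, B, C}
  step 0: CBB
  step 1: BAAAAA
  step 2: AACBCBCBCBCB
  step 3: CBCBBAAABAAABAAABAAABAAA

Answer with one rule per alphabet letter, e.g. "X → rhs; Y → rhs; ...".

A->CB, B->AA, C->BA

  step 2 ⇒ step 3: AACBCBCBCBCB ⇒ CB·CB·BA·AA·BA·AA·BA·AA·BA·AA·BA·AA
    A ↦ CB
    B ↦ AA
    C ↦ BA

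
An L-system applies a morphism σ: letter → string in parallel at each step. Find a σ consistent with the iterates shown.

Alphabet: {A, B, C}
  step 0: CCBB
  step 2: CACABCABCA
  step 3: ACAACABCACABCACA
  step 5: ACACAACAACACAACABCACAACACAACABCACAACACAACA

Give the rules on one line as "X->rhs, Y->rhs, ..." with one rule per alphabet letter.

A->CA, B->BC, C->A

  step 2 ⇒ step 3: CACABCABCA ⇒ A·CA·A·CA·BC·A·CA·BC·A·CA
    A ↦ CA
    B ↦ BC
    C ↦ A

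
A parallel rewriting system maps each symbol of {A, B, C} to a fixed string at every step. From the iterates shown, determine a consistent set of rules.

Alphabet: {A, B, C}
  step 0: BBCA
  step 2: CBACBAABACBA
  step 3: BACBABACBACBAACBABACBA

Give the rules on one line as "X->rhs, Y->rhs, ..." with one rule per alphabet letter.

A->CBA, B->A, C->B

  step 2 ⇒ step 3: CBACBAABACBA ⇒ B·A·CBA·B·A·CBA·CBA·A·CBA·B·A·CBA
    A ↦ CBA
    B ↦ A
    C ↦ B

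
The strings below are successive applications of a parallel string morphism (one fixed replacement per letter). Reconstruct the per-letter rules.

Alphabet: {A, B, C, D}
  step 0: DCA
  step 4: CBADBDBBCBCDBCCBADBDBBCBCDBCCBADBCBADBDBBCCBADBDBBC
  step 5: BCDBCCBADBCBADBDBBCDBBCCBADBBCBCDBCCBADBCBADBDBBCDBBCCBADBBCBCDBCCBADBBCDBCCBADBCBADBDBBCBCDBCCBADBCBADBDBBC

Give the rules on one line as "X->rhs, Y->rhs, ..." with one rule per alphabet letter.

A->C, B->DB, C->BC, D->CBA

  step 4 ⇒ step 5: CBADBDBBCBCDBCCBADBDBBCBCDBCCBADBCBADBDBBCCBADBDBBC ⇒ BC·DB·C·CBA·DB·CBA·DB·DB·BC·DB·BC·CBA·DB·BC·BC·DB·C·CBA·DB·CBA·DB·DB·BC·DB·BC·CBA·DB·BC·BC·DB·C·CBA·DB·BC·DB·C·CBA·DB·CBA·DB·DB·BC·BC·DB·C·CBA·DB·CBA·DB·DB·BC
    A ↦ C
    B ↦ DB
    C ↦ BC
    D ↦ CBA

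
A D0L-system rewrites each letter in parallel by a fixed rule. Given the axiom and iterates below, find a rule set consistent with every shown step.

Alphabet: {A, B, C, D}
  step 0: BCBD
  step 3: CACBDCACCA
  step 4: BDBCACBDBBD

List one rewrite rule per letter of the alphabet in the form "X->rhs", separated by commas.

A->D, B->CA, C->B, D->C

  step 3 ⇒ step 4: CACBDCACCA ⇒ B·D·B·CA·C·B·D·B·B·D
    A ↦ D
    B ↦ CA
    C ↦ B
    D ↦ C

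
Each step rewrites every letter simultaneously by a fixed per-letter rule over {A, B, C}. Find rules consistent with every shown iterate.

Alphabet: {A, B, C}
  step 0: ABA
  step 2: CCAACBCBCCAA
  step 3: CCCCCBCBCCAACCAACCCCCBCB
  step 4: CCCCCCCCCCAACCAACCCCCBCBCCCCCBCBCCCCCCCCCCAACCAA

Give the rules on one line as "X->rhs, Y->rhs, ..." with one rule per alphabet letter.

A->CB, B->AA, C->CC

  step 3 ⇒ step 4: CCCCCBCBCCAACCAACCCCCBCB ⇒ CC·CC·CC·CC·CC·AA·CC·AA·CC·CC·CB·CB·CC·CC·CB·CB·CC·CC·CC·CC·CC·AA·CC·AA
    A ↦ CB
    B ↦ AA
    C ↦ CC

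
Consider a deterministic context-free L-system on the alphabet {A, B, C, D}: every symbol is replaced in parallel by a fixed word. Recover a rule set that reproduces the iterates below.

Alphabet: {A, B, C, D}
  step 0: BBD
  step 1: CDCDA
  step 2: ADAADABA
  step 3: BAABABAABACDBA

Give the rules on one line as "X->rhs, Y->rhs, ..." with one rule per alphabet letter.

  step 2 ⇒ step 3: ADAADABA ⇒ BA·A·BA·BA·A·BA·CD·BA
    A ↦ BA
    B ↦ CD
    D ↦ A
  step 1 ⇒ step 2: CDCDA ⇒ AD·A·AD·A·BA
    C ↦ AD

A->BA, B->CD, C->AD, D->A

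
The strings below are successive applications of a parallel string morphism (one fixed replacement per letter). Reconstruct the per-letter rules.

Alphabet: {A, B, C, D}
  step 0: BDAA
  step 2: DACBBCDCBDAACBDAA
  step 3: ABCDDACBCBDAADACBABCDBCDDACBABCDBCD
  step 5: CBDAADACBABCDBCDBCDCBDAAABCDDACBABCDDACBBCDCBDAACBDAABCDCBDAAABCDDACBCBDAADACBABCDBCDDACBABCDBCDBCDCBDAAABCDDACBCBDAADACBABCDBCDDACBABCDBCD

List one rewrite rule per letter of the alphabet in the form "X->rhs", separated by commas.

  step 2 ⇒ step 3: DACBBCDCBDAACBDAA ⇒ A·BCD·DA·CB·CB·DA·A·DA·CB·A·BCD·BCD·DA·CB·A·BCD·BCD
    A ↦ BCD
    B ↦ CB
    C ↦ DA
    D ↦ A

A->BCD, B->CB, C->DA, D->A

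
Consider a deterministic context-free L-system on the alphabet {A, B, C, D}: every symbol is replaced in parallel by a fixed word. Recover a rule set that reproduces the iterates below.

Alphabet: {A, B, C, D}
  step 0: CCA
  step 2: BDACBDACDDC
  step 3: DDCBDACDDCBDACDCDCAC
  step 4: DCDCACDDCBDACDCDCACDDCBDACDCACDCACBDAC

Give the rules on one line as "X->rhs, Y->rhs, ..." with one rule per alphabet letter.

  step 3 ⇒ step 4: DDCBDACDDCBDACDCDCAC ⇒ DC·DC·AC·D·DC·BD·AC·DC·DC·AC·D·DC·BD·AC·DC·AC·DC·AC·BD·AC
    A ↦ BD
    B ↦ D
    C ↦ AC
    D ↦ DC

A->BD, B->D, C->AC, D->DC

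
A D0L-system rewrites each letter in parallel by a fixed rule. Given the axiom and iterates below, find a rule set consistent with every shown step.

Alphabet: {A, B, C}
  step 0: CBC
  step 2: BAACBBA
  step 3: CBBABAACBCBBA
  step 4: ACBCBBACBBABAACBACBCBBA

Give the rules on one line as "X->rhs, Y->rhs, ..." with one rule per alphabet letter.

A->BA, B->CB, C->A

  step 3 ⇒ step 4: CBBABAACBCBBA ⇒ A·CB·CB·BA·CB·BA·BA·A·CB·A·CB·CB·BA
    A ↦ BA
    B ↦ CB
    C ↦ A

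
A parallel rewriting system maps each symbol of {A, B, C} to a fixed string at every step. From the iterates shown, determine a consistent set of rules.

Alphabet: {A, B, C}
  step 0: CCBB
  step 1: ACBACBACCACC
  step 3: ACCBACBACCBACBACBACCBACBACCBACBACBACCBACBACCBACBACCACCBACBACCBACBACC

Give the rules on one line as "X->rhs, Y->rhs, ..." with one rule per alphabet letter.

  step 0 ⇒ step 1: CCBB ⇒ ACB·ACB·ACC·ACC
    B ↦ ACC
    C ↦ ACB
    A ↦ B  (constrained at step 1)

A->B, B->ACC, C->ACB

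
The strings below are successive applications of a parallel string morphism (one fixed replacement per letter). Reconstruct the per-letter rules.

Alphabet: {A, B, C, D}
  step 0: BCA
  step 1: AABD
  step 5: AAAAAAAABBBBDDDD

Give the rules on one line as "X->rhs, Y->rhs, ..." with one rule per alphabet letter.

  step 0 ⇒ step 1: BCA ⇒ AA·B·D
    A ↦ D
    B ↦ AA
    C ↦ B
    D ↦ CC  (constrained at step 1)

A->D, B->AA, C->B, D->CC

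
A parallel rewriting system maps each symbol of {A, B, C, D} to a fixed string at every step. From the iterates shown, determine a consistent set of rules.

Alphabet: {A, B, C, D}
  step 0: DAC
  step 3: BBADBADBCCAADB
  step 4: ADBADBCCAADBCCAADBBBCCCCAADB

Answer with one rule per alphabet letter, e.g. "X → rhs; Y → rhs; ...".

A->CC, B->ADB, C->B, D->A

  step 3 ⇒ step 4: BBADBADBCCAADB ⇒ ADB·ADB·CC·A·ADB·CC·A·ADB·B·B·CC·CC·A·ADB
    A ↦ CC
    B ↦ ADB
    C ↦ B
    D ↦ A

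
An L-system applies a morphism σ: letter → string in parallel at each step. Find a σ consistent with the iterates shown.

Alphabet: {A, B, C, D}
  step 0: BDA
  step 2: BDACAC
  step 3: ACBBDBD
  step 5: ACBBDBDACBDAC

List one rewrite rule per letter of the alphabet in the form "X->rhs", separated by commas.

A->B, B->AC, C->D, D->B

  step 2 ⇒ step 3: BDACAC ⇒ AC·B·B·D·B·D
    A ↦ B
    B ↦ AC
    C ↦ D
    D ↦ B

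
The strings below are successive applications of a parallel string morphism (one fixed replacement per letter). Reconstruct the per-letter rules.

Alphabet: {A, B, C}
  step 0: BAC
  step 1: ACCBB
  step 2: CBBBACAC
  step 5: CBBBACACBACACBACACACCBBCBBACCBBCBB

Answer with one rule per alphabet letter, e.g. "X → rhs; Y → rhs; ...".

  step 1 ⇒ step 2: ACCBB ⇒ CB·B·B·AC·AC
    A ↦ CB
    B ↦ AC
    C ↦ B

A->CB, B->AC, C->B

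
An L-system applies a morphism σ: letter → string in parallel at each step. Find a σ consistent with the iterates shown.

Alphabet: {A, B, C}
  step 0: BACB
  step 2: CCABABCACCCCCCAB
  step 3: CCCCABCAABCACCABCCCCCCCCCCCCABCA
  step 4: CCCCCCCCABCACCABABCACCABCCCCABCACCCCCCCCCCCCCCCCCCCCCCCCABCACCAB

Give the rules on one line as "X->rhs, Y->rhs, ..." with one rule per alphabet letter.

  step 3 ⇒ step 4: CCCCABCAABCACCABCCCCCCCCCCCCABCA ⇒ CC·CC·CC·CC·AB·CA·CC·AB·AB·CA·CC·AB·CC·CC·AB·CA·CC·CC·CC·CC·CC·CC·CC·CC·CC·CC·CC·CC·AB·CA·CC·AB
    A ↦ AB
    B ↦ CA
    C ↦ CC

A->AB, B->CA, C->CC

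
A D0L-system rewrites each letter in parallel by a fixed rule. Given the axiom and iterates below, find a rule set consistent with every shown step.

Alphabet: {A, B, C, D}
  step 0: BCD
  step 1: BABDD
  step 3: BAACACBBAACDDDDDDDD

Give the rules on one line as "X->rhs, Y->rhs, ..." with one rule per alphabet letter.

A->AC, B->BA, C->B, D->DD

  step 0 ⇒ step 1: BCD ⇒ BA·B·DD
    B ↦ BA
    C ↦ B
    D ↦ DD
    A ↦ AC  (constrained at step 1)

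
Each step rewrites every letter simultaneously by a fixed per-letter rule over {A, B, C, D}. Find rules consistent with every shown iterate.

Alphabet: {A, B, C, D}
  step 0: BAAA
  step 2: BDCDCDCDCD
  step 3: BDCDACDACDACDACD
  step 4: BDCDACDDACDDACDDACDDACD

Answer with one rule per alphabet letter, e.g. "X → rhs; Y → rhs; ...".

  step 3 ⇒ step 4: BDCDACDACDACDACD ⇒ BD·CD·A·CD·D·A·CD·D·A·CD·D·A·CD·D·A·CD
    A ↦ D
    B ↦ BD
    C ↦ A
    D ↦ CD

A->D, B->BD, C->A, D->CD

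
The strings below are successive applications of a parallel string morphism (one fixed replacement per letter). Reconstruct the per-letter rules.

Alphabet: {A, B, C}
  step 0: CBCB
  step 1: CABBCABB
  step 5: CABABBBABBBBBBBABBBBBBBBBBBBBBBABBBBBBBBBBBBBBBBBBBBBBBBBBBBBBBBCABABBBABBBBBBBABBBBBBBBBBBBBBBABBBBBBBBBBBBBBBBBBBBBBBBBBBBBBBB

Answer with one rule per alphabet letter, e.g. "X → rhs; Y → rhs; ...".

A->BA, B->BB, C->CA

  step 0 ⇒ step 1: CBCB ⇒ CA·BB·CA·BB
    B ↦ BB
    C ↦ CA
    A ↦ BA  (constrained at step 1)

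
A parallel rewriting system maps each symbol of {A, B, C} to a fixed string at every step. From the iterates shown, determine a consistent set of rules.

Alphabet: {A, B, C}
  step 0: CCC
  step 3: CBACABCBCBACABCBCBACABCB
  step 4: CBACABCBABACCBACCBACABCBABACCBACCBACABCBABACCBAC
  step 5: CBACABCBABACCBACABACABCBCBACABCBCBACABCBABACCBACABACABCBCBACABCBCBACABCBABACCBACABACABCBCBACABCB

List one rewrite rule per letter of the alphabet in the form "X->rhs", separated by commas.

  step 4 ⇒ step 5: CBACABCBABACCBACCBACABCBABACCBACCBACABCBABACCBAC ⇒ CB·AC·AB·CB·AB·AC·CB·AC·AB·AC·AB·CB·CB·AC·AB·CB·CB·AC·AB·CB·AB·AC·CB·AC·AB·AC·AB·CB·CB·AC·AB·CB·CB·AC·AB·CB·AB·AC·CB·AC·AB·AC·AB·CB·CB·AC·AB·CB
    A ↦ AB
    B ↦ AC
    C ↦ CB

A->AB, B->AC, C->CB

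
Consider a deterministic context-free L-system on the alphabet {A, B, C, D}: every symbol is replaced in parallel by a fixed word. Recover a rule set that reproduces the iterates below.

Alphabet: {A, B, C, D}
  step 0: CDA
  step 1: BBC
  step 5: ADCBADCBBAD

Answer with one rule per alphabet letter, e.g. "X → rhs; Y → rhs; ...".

  step 0 ⇒ step 1: CDA ⇒ B·B·C
    A ↦ C
    C ↦ B
    D ↦ B
    B ↦ AD  (constrained at step 1)

A->C, B->AD, C->B, D->B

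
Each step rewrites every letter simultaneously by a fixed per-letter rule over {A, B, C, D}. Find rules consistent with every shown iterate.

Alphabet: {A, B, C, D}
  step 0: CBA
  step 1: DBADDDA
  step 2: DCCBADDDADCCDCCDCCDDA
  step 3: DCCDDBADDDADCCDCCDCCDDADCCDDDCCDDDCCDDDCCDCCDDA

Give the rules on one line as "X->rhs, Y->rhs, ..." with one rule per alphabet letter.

  step 2 ⇒ step 3: DCCBADDDADCCDCCDCCDDA ⇒ DCC·D·D·BAD·DDA·DCC·DCC·DCC·DDA·DCC·D·D·DCC·D·D·DCC·D·D·DCC·DCC·DDA
    A ↦ DDA
    B ↦ BAD
    C ↦ D
    D ↦ DCC

A->DDA, B->BAD, C->D, D->DCC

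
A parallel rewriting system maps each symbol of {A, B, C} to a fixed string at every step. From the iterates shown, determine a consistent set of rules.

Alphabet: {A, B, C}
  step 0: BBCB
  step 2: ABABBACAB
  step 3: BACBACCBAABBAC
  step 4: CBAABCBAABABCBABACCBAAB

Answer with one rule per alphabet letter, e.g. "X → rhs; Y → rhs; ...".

A->BA, B->C, C->AB

  step 3 ⇒ step 4: BACBACCBAABBAC ⇒ C·BA·AB·C·BA·AB·AB·C·BA·BA·C·C·BA·AB
    A ↦ BA
    B ↦ C
    C ↦ AB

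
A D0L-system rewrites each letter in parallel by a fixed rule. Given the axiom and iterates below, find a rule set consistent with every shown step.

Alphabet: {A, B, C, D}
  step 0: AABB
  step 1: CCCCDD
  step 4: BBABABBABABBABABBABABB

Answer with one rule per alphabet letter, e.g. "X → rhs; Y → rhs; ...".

A->CC, B->D, C->BA, D->B

  step 0 ⇒ step 1: AABB ⇒ CC·CC·D·D
    A ↦ CC
    B ↦ D
    C ↦ BA  (constrained at step 1)
    D ↦ B  (constrained at step 1)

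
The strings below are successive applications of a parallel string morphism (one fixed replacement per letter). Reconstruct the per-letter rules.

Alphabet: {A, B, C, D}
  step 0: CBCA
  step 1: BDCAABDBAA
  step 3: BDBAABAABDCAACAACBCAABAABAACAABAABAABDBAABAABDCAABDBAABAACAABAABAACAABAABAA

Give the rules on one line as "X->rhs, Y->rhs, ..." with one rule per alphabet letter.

  step 0 ⇒ step 1: CBCA ⇒ BD·CAA·BD·BAA
    A ↦ BAA
    B ↦ CAA
    C ↦ BD
    D ↦ CB  (constrained at step 1)

A->BAA, B->CAA, C->BD, D->CB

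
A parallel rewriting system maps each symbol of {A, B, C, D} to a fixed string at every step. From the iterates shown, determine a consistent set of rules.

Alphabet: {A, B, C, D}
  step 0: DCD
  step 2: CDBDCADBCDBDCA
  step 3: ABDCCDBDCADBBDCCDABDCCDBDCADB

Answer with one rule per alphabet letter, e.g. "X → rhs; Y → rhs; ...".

  step 2 ⇒ step 3: CDBDCADBCDBDCA ⇒ A·BDC·CD·BDC·A·DB·BDC·CD·A·BDC·CD·BDC·A·DB
    A ↦ DB
    B ↦ CD
    C ↦ A
    D ↦ BDC

A->DB, B->CD, C->A, D->BDC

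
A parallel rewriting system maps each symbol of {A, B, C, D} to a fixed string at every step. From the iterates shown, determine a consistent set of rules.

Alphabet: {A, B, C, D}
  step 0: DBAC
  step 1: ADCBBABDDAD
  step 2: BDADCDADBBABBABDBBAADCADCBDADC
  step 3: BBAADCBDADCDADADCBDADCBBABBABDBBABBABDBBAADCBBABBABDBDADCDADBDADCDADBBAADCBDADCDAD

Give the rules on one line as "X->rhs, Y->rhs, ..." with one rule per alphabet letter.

A->BD, B->BBA, C->DAD, D->ADC

  step 2 ⇒ step 3: BDADCDADBBABBABDBBAADCADCBDADC ⇒ BBA·ADC·BD·ADC·DAD·ADC·BD·ADC·BBA·BBA·BD·BBA·BBA·BD·BBA·ADC·BBA·BBA·BD·BD·ADC·DAD·BD·ADC·DAD·BBA·ADC·BD·ADC·DAD
    A ↦ BD
    B ↦ BBA
    C ↦ DAD
    D ↦ ADC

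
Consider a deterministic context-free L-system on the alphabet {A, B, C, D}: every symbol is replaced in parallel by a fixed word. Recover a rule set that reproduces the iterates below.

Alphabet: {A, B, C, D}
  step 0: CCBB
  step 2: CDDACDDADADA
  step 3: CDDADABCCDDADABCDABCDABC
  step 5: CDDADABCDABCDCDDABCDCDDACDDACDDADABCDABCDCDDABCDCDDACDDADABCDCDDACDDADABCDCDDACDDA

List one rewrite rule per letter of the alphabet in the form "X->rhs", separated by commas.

A->BC, B->D, C->CD, D->DA

  step 2 ⇒ step 3: CDDACDDADADA ⇒ CD·DA·DA·BC·CD·DA·DA·BC·DA·BC·DA·BC
    A ↦ BC
    C ↦ CD
    D ↦ DA
    B ↦ D  (constrained at step 0)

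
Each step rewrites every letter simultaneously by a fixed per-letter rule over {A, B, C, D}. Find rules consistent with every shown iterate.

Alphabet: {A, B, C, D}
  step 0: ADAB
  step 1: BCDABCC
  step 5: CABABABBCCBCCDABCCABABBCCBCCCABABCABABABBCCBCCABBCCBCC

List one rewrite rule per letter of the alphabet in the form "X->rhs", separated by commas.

A->BC, B->C, C->AB, D->DA

  step 0 ⇒ step 1: ADAB ⇒ BC·DA·BC·C
    A ↦ BC
    B ↦ C
    D ↦ DA
    C ↦ AB  (constrained at step 1)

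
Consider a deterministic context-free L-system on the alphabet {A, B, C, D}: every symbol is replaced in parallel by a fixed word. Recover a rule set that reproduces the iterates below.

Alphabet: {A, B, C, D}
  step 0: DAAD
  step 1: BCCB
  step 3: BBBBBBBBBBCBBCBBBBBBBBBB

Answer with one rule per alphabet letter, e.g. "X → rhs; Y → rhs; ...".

A->C, B->BBB, C->DAD, D->B

  step 0 ⇒ step 1: DAAD ⇒ B·C·C·B
    A ↦ C
    D ↦ B
    B ↦ BBB  (constrained at step 1)
    C ↦ DAD  (constrained at step 1)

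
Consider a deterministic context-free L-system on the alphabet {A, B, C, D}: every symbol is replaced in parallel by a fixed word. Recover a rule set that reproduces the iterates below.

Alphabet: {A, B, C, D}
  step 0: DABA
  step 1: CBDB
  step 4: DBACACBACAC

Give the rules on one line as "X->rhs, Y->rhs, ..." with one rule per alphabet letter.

A->B, B->D, C->AC, D->C

  step 0 ⇒ step 1: DABA ⇒ C·B·D·B
    A ↦ B
    B ↦ D
    D ↦ C
    C ↦ AC  (constrained at step 1)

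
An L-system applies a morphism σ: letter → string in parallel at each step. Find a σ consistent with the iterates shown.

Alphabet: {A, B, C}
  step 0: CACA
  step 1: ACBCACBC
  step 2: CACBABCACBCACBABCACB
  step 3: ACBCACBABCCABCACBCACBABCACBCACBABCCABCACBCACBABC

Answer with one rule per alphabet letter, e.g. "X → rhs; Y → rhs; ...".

  step 2 ⇒ step 3: CACBABCACBCACBABCACB ⇒ ACB·C·ACB·ABC·C·ABC·ACB·C·ACB·ABC·ACB·C·ACB·ABC·C·ABC·ACB·C·ACB·ABC
    A ↦ C
    B ↦ ABC
    C ↦ ACB

A->C, B->ABC, C->ACB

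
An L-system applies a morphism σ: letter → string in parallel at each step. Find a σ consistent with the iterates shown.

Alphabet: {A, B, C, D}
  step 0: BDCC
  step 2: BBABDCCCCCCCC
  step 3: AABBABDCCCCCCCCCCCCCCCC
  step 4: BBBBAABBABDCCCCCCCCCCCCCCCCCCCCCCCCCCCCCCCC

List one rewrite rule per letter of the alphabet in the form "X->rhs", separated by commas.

A->BB, B->A, C->CC, D->BD

  step 3 ⇒ step 4: AABBABDCCCCCCCCCCCCCCCC ⇒ BB·BB·A·A·BB·A·BD·CC·CC·CC·CC·CC·CC·CC·CC·CC·CC·CC·CC·CC·CC·CC·CC
    A ↦ BB
    B ↦ A
    C ↦ CC
    D ↦ BD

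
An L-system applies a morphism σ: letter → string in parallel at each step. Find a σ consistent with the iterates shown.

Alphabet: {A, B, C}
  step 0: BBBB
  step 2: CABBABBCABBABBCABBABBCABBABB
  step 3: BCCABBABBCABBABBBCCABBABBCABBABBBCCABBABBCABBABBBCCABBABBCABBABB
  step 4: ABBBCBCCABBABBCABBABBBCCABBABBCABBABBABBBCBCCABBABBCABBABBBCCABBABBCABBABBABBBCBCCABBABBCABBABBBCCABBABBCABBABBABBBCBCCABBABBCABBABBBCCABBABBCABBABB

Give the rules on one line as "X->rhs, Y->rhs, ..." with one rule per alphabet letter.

  step 3 ⇒ step 4: BCCABBABBCABBABBBCCABBABBCABBABBBCCABBABBCABBABBBCCABBABBCABBABB ⇒ ABB·BC·BC·C·ABB·ABB·C·ABB·ABB·BC·C·ABB·ABB·C·ABB·ABB·ABB·BC·BC·C·ABB·ABB·C·ABB·ABB·BC·C·ABB·ABB·C·ABB·ABB·ABB·BC·BC·C·ABB·ABB·C·ABB·ABB·BC·C·ABB·ABB·C·ABB·ABB·ABB·BC·BC·C·ABB·ABB·C·ABB·ABB·BC·C·ABB·ABB·C·ABB·ABB
    A ↦ C
    B ↦ ABB
    C ↦ BC

A->C, B->ABB, C->BC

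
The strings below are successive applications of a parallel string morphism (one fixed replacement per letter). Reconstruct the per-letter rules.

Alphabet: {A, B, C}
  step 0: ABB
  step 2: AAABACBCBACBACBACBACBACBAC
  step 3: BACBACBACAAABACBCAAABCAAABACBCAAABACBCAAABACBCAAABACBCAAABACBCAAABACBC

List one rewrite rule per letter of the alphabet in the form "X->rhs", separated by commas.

  step 2 ⇒ step 3: AAABACBCBACBACBACBACBACBAC ⇒ BAC·BAC·BAC·AAA·BAC·BC·AAA·BC·AAA·BAC·BC·AAA·BAC·BC·AAA·BAC·BC·AAA·BAC·BC·AAA·BAC·BC·AAA·BAC·BC
    A ↦ BAC
    B ↦ AAA
    C ↦ BC

A->BAC, B->AAA, C->BC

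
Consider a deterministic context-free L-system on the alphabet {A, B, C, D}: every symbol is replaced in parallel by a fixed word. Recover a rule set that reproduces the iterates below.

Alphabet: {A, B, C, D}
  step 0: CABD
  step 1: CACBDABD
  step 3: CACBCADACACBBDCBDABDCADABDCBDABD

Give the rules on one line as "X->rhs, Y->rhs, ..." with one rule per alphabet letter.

A->CB, B->DA, C->CA, D->BD

  step 0 ⇒ step 1: CABD ⇒ CA·CB·DA·BD
    A ↦ CB
    B ↦ DA
    C ↦ CA
    D ↦ BD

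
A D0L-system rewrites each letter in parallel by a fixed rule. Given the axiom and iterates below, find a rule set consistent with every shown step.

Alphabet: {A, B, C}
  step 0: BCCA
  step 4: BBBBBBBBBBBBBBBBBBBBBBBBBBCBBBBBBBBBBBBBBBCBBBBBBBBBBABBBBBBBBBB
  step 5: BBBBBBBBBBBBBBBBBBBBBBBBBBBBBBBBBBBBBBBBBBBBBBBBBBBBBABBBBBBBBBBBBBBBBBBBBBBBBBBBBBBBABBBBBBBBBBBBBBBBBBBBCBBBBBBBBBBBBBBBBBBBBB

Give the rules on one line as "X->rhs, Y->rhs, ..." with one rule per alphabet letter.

  step 4 ⇒ step 5: BBBBBBBBBBBBBBBBBBBBBBBBBBCBBBBBBBBBBBBBBBCBBBBBBBBBBABBBBBBBBBB ⇒ BB·BB·BB·BB·BB·BB·BB·BB·BB·BB·BB·BB·BB·BB·BB·BB·BB·BB·BB·BB·BB·BB·BB·BB·BB·BB·BA·BB·BB·BB·BB·BB·BB·BB·BB·BB·BB·BB·BB·BB·BB·BB·BA·BB·BB·BB·BB·BB·BB·BB·BB·BB·BB·CB·BB·BB·BB·BB·BB·BB·BB·BB·BB·BB
    A ↦ CB
    B ↦ BB
    C ↦ BA

A->CB, B->BB, C->BA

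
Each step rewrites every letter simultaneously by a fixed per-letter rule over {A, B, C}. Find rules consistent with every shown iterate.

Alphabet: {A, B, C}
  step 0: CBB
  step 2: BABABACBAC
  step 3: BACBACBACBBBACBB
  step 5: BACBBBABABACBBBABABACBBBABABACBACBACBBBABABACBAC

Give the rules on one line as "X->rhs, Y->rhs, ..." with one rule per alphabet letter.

A->C, B->BA, C->BB

  step 2 ⇒ step 3: BABABACBAC ⇒ BA·C·BA·C·BA·C·BB·BA·C·BB
    A ↦ C
    B ↦ BA
    C ↦ BB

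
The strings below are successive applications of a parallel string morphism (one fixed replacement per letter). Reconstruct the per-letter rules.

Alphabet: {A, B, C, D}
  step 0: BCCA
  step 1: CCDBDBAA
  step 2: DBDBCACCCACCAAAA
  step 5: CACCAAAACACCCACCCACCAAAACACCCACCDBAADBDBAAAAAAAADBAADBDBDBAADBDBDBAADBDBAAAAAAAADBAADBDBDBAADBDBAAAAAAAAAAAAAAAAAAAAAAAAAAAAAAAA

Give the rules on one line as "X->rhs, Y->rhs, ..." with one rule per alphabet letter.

  step 1 ⇒ step 2: CCDBDBAA ⇒ DB·DB·CA·CC·CA·CC·AA·AA
    A ↦ AA
    B ↦ CC
    C ↦ DB
    D ↦ CA

A->AA, B->CC, C->DB, D->CA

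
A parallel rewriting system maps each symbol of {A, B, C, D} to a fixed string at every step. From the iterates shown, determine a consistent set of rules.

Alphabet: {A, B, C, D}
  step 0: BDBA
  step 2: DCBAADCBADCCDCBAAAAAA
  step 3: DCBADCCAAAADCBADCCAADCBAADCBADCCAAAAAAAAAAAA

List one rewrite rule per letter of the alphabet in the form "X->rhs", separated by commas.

  step 2 ⇒ step 3: DCBAADCBADCCDCBAAAAAA ⇒ DCB·A·DCC·AA·AA·DCB·A·DCC·AA·DCB·A·A·DCB·A·DCC·AA·AA·AA·AA·AA·AA
    A ↦ AA
    B ↦ DCC
    C ↦ A
    D ↦ DCB

A->AA, B->DCC, C->A, D->DCB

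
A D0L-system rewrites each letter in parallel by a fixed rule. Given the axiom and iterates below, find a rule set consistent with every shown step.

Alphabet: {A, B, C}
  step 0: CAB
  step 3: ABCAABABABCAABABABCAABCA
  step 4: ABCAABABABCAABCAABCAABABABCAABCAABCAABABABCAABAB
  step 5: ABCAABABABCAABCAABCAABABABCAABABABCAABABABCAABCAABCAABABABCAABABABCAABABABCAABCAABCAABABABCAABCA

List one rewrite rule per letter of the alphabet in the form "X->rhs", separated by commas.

A->AB, B->CA, C->AB

  step 4 ⇒ step 5: ABCAABABABCAABCAABCAABABABCAABCAABCAABABABCAABAB ⇒ AB·CA·AB·AB·AB·CA·AB·CA·AB·CA·AB·AB·AB·CA·AB·AB·AB·CA·AB·AB·AB·CA·AB·CA·AB·CA·AB·AB·AB·CA·AB·AB·AB·CA·AB·AB·AB·CA·AB·CA·AB·CA·AB·AB·AB·CA·AB·CA
    A ↦ AB
    B ↦ CA
    C ↦ AB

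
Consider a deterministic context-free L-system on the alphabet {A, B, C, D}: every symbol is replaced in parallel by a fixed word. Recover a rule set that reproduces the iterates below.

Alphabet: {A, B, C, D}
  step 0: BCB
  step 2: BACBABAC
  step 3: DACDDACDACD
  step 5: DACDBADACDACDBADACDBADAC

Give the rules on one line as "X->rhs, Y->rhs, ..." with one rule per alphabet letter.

A->C, B->DA, C->D, D->BA

  step 2 ⇒ step 3: BACBABAC ⇒ DA·C·D·DA·C·DA·C·D
    A ↦ C
    B ↦ DA
    C ↦ D
    D ↦ BA  (constrained at step 3)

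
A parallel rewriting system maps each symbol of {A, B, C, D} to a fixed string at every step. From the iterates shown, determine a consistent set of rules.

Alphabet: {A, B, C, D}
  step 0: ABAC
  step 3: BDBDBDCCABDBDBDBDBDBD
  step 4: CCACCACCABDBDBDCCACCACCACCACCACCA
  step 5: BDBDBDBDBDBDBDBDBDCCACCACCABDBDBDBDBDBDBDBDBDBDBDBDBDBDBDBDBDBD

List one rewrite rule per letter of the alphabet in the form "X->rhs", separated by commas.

  step 4 ⇒ step 5: CCACCACCABDBDBDCCACCACCACCACCACCA ⇒ BD·BD·BD·BD·BD·BD·BD·BD·BD·C·CA·C·CA·C·CA·BD·BD·BD·BD·BD·BD·BD·BD·BD·BD·BD·BD·BD·BD·BD·BD·BD·BD
    A ↦ BD
    B ↦ C
    C ↦ BD
    D ↦ CA

A->BD, B->C, C->BD, D->CA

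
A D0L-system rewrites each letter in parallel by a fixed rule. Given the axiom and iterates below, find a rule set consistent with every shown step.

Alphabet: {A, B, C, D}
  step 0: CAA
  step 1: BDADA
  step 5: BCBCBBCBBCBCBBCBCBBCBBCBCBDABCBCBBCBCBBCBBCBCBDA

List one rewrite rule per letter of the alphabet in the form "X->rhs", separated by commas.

A->DA, B->CB, C->B, D->CB

  step 0 ⇒ step 1: CAA ⇒ B·DA·DA
    A ↦ DA
    C ↦ B
    B ↦ CB  (constrained at step 1)
    D ↦ CB  (constrained at step 1)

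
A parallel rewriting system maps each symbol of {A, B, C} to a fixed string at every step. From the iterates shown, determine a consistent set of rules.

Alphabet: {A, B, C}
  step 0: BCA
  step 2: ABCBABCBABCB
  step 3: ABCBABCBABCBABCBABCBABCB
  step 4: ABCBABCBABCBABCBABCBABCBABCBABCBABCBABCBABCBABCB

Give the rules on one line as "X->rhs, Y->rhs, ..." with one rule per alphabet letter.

  step 3 ⇒ step 4: ABCBABCBABCBABCBABCBABCB ⇒ AB·CB·AB·CB·AB·CB·AB·CB·AB·CB·AB·CB·AB·CB·AB·CB·AB·CB·AB·CB·AB·CB·AB·CB
    A ↦ AB
    B ↦ CB
    C ↦ AB

A->AB, B->CB, C->AB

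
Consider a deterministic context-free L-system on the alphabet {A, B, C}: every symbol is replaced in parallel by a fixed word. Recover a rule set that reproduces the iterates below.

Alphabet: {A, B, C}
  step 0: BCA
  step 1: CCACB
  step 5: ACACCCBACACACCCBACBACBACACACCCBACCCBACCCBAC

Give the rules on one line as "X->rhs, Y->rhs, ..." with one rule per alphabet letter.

A->B, B->CC, C->AC

  step 0 ⇒ step 1: BCA ⇒ CC·AC·B
    A ↦ B
    B ↦ CC
    C ↦ AC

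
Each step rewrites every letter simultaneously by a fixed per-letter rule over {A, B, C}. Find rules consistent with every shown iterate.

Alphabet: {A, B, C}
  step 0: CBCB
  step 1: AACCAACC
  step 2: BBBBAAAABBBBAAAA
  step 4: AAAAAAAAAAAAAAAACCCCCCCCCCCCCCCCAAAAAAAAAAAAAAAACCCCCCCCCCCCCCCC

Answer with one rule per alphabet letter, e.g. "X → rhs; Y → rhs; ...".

  step 1 ⇒ step 2: AACCAACC ⇒ BB·BB·AA·AA·BB·BB·AA·AA
    A ↦ BB
    C ↦ AA
  step 0 ⇒ step 1: CBCB ⇒ AA·CC·AA·CC
    B ↦ CC

A->BB, B->CC, C->AA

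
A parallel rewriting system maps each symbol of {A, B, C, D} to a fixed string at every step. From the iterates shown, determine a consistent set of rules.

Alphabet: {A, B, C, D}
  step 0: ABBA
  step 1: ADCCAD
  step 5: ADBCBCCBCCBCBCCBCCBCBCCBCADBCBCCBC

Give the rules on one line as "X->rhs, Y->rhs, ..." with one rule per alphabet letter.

  step 0 ⇒ step 1: ABBA ⇒ AD·C·C·AD
    A ↦ AD
    B ↦ C
    C ↦ BC  (constrained at step 1)
    D ↦ B  (constrained at step 1)

A->AD, B->C, C->BC, D->B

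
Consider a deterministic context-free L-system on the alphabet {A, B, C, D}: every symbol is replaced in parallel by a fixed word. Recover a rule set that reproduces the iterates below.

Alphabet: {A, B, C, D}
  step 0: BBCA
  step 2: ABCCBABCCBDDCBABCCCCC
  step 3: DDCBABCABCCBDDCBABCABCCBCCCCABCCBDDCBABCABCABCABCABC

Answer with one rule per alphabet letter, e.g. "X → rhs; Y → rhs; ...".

  step 2 ⇒ step 3: ABCCBABCCBDDCBABCCCCC ⇒ DD·CB·ABC·ABC·CB·DD·CB·ABC·ABC·CB·CC·CC·ABC·CB·DD·CB·ABC·ABC·ABC·ABC·ABC
    A ↦ DD
    B ↦ CB
    C ↦ ABC
    D ↦ CC

A->DD, B->CB, C->ABC, D->CC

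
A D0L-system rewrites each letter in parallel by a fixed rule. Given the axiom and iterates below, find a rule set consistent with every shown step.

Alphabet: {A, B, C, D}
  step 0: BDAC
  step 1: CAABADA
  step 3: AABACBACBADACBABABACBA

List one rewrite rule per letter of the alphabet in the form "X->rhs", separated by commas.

  step 0 ⇒ step 1: BDAC ⇒ C·AA·BA·DA
    A ↦ BA
    B ↦ C
    C ↦ DA
    D ↦ AA

A->BA, B->C, C->DA, D->AA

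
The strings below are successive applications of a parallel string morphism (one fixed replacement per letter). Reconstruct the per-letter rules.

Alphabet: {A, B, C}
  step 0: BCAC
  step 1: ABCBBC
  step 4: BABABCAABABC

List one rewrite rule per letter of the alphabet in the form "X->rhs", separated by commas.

  step 0 ⇒ step 1: BCAC ⇒ A·BC·B·BC
    A ↦ B
    B ↦ A
    C ↦ BC

A->B, B->A, C->BC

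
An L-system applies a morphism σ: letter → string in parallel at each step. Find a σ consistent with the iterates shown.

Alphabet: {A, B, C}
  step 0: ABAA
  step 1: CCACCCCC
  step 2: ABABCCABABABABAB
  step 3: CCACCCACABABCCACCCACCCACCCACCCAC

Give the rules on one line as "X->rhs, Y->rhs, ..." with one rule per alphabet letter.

  step 2 ⇒ step 3: ABABCCABABABABAB ⇒ CC·AC·CC·AC·AB·AB·CC·AC·CC·AC·CC·AC·CC·AC·CC·AC
    A ↦ CC
    B ↦ AC
    C ↦ AB

A->CC, B->AC, C->AB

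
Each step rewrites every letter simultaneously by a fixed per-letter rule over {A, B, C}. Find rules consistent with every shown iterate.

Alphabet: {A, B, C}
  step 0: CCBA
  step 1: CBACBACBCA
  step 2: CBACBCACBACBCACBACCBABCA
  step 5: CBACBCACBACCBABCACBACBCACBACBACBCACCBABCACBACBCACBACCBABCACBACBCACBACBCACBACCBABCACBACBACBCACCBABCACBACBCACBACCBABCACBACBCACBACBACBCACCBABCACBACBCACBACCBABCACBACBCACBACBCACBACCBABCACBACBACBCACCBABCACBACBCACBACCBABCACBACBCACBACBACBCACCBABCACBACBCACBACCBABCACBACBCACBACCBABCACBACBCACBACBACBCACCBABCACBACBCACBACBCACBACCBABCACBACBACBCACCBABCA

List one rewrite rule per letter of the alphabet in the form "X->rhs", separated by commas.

  step 1 ⇒ step 2: CBACBACBCA ⇒ CBA·C·BCA·CBA·C·BCA·CBA·C·CBA·BCA
    A ↦ BCA
    B ↦ C
    C ↦ CBA

A->BCA, B->C, C->CBA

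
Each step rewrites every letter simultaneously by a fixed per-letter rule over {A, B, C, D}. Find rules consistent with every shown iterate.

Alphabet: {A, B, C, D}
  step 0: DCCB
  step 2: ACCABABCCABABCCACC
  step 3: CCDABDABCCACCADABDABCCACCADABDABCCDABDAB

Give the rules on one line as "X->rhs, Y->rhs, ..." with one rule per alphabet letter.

  step 2 ⇒ step 3: ACCABABCCABABCCACC ⇒ CC·DAB·DAB·CC·A·CC·A·DAB·DAB·CC·A·CC·A·DAB·DAB·CC·DAB·DAB
    A ↦ CC
    B ↦ A
    C ↦ DAB
    D ↦ BAB  (constrained at step 0)

A->CC, B->A, C->DAB, D->BAB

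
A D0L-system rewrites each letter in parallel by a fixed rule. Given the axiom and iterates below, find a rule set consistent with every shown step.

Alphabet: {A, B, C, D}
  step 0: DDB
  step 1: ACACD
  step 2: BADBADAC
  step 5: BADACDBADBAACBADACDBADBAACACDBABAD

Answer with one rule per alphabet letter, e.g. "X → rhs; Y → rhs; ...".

A->BA, B->D, C->D, D->AC

  step 1 ⇒ step 2: ACACD ⇒ BA·D·BA·D·AC
    A ↦ BA
    C ↦ D
    D ↦ AC
  step 0 ⇒ step 1: DDB ⇒ AC·AC·D
    B ↦ D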